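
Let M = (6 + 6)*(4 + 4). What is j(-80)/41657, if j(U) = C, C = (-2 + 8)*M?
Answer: 576/41657 ≈ 0.013827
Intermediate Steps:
M = 96 (M = 12*8 = 96)
C = 576 (C = (-2 + 8)*96 = 6*96 = 576)
j(U) = 576
j(-80)/41657 = 576/41657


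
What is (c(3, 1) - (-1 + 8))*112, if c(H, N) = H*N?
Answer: -448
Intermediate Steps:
(c(3, 1) - (-1 + 8))*112 = (3*1 - (-1 + 8))*112 = (3 - 1*7)*112 = (3 - 7)*112 = -4*112 = -448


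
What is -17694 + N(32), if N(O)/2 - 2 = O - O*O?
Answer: -19674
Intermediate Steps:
N(O) = 4 - 2*O² + 2*O (N(O) = 4 + 2*(O - O*O) = 4 + 2*(O - O²) = 4 + (-2*O² + 2*O) = 4 - 2*O² + 2*O)
-17694 + N(32) = -17694 + (4 - 2*32² + 2*32) = -17694 + (4 - 2*1024 + 64) = -17694 + (4 - 2048 + 64) = -17694 - 1980 = -19674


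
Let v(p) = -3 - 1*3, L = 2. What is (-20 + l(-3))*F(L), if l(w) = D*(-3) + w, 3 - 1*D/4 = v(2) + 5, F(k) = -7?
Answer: 497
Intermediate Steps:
v(p) = -6 (v(p) = -3 - 3 = -6)
D = 16 (D = 12 - 4*(-6 + 5) = 12 - 4*(-1) = 12 + 4 = 16)
l(w) = -48 + w (l(w) = 16*(-3) + w = -48 + w)
(-20 + l(-3))*F(L) = (-20 + (-48 - 3))*(-7) = (-20 - 51)*(-7) = -71*(-7) = 497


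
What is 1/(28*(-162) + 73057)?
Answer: 1/68521 ≈ 1.4594e-5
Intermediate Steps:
1/(28*(-162) + 73057) = 1/(-4536 + 73057) = 1/68521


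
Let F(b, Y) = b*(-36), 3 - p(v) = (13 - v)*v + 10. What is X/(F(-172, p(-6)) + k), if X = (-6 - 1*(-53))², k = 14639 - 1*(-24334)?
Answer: 2209/45165 ≈ 0.048910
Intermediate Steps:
p(v) = -7 - v*(13 - v) (p(v) = 3 - ((13 - v)*v + 10) = 3 - (v*(13 - v) + 10) = 3 - (10 + v*(13 - v)) = 3 + (-10 - v*(13 - v)) = -7 - v*(13 - v))
F(b, Y) = -36*b
k = 38973 (k = 14639 + 24334 = 38973)
X = 2209 (X = (-6 + 53)² = 47² = 2209)
X/(F(-172, p(-6)) + k) = 2209/(-36*(-172) + 38973) = 2209/(6192 + 38973) = 2209/45165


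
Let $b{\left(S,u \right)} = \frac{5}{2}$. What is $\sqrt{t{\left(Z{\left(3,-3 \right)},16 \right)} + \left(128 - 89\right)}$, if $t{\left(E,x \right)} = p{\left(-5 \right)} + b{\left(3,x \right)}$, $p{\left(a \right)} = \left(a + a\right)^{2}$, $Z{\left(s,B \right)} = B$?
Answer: $\frac{\sqrt{566}}{2} \approx 11.895$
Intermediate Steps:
$b{\left(S,u \right)} = \frac{5}{2}$ ($b{\left(S,u \right)} = 5 \cdot \frac{1}{2} = \frac{5}{2}$)
$p{\left(a \right)} = 4 a^{2}$ ($p{\left(a \right)} = \left(2 a\right)^{2} = 4 a^{2}$)
$t{\left(E,x \right)} = \frac{205}{2}$ ($t{\left(E,x \right)} = 4 \left(-5\right)^{2} + \frac{5}{2} = 4 \cdot 25 + \frac{5}{2} = 100 + \frac{5}{2} = \frac{205}{2}$)
$\sqrt{t{\left(Z{\left(3,-3 \right)},16 \right)} + \left(128 - 89\right)} = \sqrt{\frac{205}{2} + \left(128 - 89\right)} = \sqrt{\frac{205}{2} + 39} = \sqrt{\frac{283}{2}} = \frac{\sqrt{566}}{2}$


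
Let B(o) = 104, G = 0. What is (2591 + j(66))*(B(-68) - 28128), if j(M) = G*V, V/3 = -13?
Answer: -72610184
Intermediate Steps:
V = -39 (V = 3*(-13) = -39)
j(M) = 0 (j(M) = 0*(-39) = 0)
(2591 + j(66))*(B(-68) - 28128) = (2591 + 0)*(104 - 28128) = 2591*(-28024) = -72610184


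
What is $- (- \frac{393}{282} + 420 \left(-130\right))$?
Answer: $\frac{5132531}{94} \approx 54601.0$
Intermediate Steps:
$- (- \frac{393}{282} + 420 \left(-130\right)) = - (\left(-393\right) \frac{1}{282} - 54600) = - (- \frac{131}{94} - 54600) = \left(-1\right) \left(- \frac{5132531}{94}\right) = \frac{5132531}{94}$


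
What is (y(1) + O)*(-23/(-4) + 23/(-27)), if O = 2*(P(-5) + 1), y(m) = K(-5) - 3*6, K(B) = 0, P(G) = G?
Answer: -6877/54 ≈ -127.35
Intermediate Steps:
y(m) = -18 (y(m) = 0 - 3*6 = 0 - 18 = -18)
O = -8 (O = 2*(-5 + 1) = 2*(-4) = -8)
(y(1) + O)*(-23/(-4) + 23/(-27)) = (-18 - 8)*(-23/(-4) + 23/(-27)) = -26*(-23*(-¼) + 23*(-1/27)) = -26*(23/4 - 23/27) = -26*529/108 = -6877/54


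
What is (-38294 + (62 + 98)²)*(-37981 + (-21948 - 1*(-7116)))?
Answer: 670408222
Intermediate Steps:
(-38294 + (62 + 98)²)*(-37981 + (-21948 - 1*(-7116))) = (-38294 + 160²)*(-37981 + (-21948 + 7116)) = (-38294 + 25600)*(-37981 - 14832) = -12694*(-52813) = 670408222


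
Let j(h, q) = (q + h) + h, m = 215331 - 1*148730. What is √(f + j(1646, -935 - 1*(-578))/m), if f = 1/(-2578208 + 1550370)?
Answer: √206504065986551300702/68455038638 ≈ 0.20992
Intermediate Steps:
m = 66601 (m = 215331 - 148730 = 66601)
j(h, q) = q + 2*h (j(h, q) = (h + q) + h = q + 2*h)
f = -1/1027838 (f = 1/(-1027838) = -1/1027838 ≈ -9.7292e-7)
√(f + j(1646, -935 - 1*(-578))/m) = √(-1/1027838 + ((-935 - 1*(-578)) + 2*1646)/66601) = √(-1/1027838 + ((-935 + 578) + 3292)*(1/66601)) = √(-1/1027838 + (-357 + 3292)*(1/66601)) = √(-1/1027838 + 2935*(1/66601)) = √(-1/1027838 + 2935/66601) = √(3016637929/68455038638) = √206504065986551300702/68455038638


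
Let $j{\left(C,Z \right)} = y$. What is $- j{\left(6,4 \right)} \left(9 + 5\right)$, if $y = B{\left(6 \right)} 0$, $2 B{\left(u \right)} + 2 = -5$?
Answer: $0$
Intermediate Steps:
$B{\left(u \right)} = - \frac{7}{2}$ ($B{\left(u \right)} = -1 + \frac{1}{2} \left(-5\right) = -1 - \frac{5}{2} = - \frac{7}{2}$)
$y = 0$ ($y = \left(- \frac{7}{2}\right) 0 = 0$)
$j{\left(C,Z \right)} = 0$
$- j{\left(6,4 \right)} \left(9 + 5\right) = \left(-1\right) 0 \left(9 + 5\right) = 0 \cdot 14 = 0$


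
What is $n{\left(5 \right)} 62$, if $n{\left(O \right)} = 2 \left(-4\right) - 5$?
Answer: $-806$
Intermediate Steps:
$n{\left(O \right)} = -13$ ($n{\left(O \right)} = -8 - 5 = -13$)
$n{\left(5 \right)} 62 = \left(-13\right) 62 = -806$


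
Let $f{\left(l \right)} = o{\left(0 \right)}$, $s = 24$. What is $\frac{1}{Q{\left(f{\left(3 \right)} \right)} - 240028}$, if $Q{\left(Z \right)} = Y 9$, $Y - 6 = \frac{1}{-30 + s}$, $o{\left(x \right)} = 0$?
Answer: $- \frac{2}{479951} \approx -4.1671 \cdot 10^{-6}$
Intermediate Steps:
$Y = \frac{35}{6}$ ($Y = 6 + \frac{1}{-30 + 24} = 6 + \frac{1}{-6} = 6 - \frac{1}{6} = \frac{35}{6} \approx 5.8333$)
$f{\left(l \right)} = 0$
$Q{\left(Z \right)} = \frac{105}{2}$ ($Q{\left(Z \right)} = \frac{35}{6} \cdot 9 = \frac{105}{2}$)
$\frac{1}{Q{\left(f{\left(3 \right)} \right)} - 240028} = \frac{1}{\frac{105}{2} - 240028} = \frac{1}{- \frac{479951}{2}} = - \frac{2}{479951}$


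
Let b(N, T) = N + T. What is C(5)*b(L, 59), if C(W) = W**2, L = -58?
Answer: 25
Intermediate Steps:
C(5)*b(L, 59) = 5**2*(-58 + 59) = 25*1 = 25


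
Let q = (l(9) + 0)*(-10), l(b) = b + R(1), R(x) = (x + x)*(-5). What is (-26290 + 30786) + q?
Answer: 4506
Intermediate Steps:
R(x) = -10*x (R(x) = (2*x)*(-5) = -10*x)
l(b) = -10 + b (l(b) = b - 10*1 = b - 10 = -10 + b)
q = 10 (q = ((-10 + 9) + 0)*(-10) = (-1 + 0)*(-10) = -1*(-10) = 10)
(-26290 + 30786) + q = (-26290 + 30786) + 10 = 4496 + 10 = 4506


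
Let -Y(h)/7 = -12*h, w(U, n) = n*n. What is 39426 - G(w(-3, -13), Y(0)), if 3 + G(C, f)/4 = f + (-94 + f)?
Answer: 39814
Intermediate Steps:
w(U, n) = n²
Y(h) = 84*h (Y(h) = -(-84)*h = 84*h)
G(C, f) = -388 + 8*f (G(C, f) = -12 + 4*(f + (-94 + f)) = -12 + 4*(-94 + 2*f) = -12 + (-376 + 8*f) = -388 + 8*f)
39426 - G(w(-3, -13), Y(0)) = 39426 - (-388 + 8*(84*0)) = 39426 - (-388 + 8*0) = 39426 - (-388 + 0) = 39426 - 1*(-388) = 39426 + 388 = 39814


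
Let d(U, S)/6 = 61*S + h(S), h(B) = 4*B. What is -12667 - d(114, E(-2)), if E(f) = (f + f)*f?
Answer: -15787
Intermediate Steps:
E(f) = 2*f² (E(f) = (2*f)*f = 2*f²)
d(U, S) = 390*S (d(U, S) = 6*(61*S + 4*S) = 6*(65*S) = 390*S)
-12667 - d(114, E(-2)) = -12667 - 390*2*(-2)² = -12667 - 390*2*4 = -12667 - 390*8 = -12667 - 1*3120 = -12667 - 3120 = -15787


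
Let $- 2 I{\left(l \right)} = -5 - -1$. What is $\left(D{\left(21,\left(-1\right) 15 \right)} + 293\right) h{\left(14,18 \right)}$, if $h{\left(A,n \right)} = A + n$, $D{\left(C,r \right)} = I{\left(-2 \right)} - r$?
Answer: $9920$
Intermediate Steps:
$I{\left(l \right)} = 2$ ($I{\left(l \right)} = - \frac{-5 - -1}{2} = - \frac{-5 + 1}{2} = \left(- \frac{1}{2}\right) \left(-4\right) = 2$)
$D{\left(C,r \right)} = 2 - r$
$\left(D{\left(21,\left(-1\right) 15 \right)} + 293\right) h{\left(14,18 \right)} = \left(\left(2 - \left(-1\right) 15\right) + 293\right) \left(14 + 18\right) = \left(\left(2 - -15\right) + 293\right) 32 = \left(\left(2 + 15\right) + 293\right) 32 = \left(17 + 293\right) 32 = 310 \cdot 32 = 9920$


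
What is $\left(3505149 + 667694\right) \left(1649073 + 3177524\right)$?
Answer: $20140631505271$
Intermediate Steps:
$\left(3505149 + 667694\right) \left(1649073 + 3177524\right) = 4172843 \cdot 4826597 = 20140631505271$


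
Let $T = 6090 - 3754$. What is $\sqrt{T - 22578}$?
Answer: $i \sqrt{20242} \approx 142.27 i$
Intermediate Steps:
$T = 2336$ ($T = 6090 - 3754 = 2336$)
$\sqrt{T - 22578} = \sqrt{2336 - 22578} = \sqrt{-20242} = i \sqrt{20242}$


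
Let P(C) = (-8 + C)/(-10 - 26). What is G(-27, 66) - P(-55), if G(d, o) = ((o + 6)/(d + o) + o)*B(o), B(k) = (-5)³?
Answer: -441091/52 ≈ -8482.5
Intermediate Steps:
B(k) = -125
P(C) = 2/9 - C/36 (P(C) = (-8 + C)/(-36) = (-8 + C)*(-1/36) = 2/9 - C/36)
G(d, o) = -125*o - 125*(6 + o)/(d + o) (G(d, o) = ((o + 6)/(d + o) + o)*(-125) = ((6 + o)/(d + o) + o)*(-125) = (o + (6 + o)/(d + o))*(-125) = -125*o - 125*(6 + o)/(d + o))
G(-27, 66) - P(-55) = 125*(-6 - 1*66 - 1*66² - 1*(-27)*66)/(-27 + 66) - (2/9 - 1/36*(-55)) = 125*(-6 - 66 - 1*4356 + 1782)/39 - (2/9 + 55/36) = 125*(1/39)*(-6 - 66 - 4356 + 1782) - 1*7/4 = 125*(1/39)*(-2646) - 7/4 = -110250/13 - 7/4 = -441091/52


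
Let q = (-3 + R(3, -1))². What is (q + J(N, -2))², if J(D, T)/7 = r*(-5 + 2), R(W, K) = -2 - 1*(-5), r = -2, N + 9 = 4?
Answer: 1764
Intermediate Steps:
N = -5 (N = -9 + 4 = -5)
R(W, K) = 3 (R(W, K) = -2 + 5 = 3)
J(D, T) = 42 (J(D, T) = 7*(-2*(-5 + 2)) = 7*(-2*(-3)) = 7*6 = 42)
q = 0 (q = (-3 + 3)² = 0² = 0)
(q + J(N, -2))² = (0 + 42)² = 42² = 1764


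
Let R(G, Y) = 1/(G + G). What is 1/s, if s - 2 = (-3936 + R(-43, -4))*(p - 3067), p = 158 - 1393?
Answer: 43/728107133 ≈ 5.9057e-8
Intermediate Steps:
R(G, Y) = 1/(2*G)
p = -1235
s = 728107133/43 (s = 2 + (-3936 + (1/2)/(-43))*(-1235 - 3067) = 2 + (-3936 + (1/2)*(-1/43))*(-4302) = 2 + (-3936 - 1/86)*(-4302) = 2 - 338497/86*(-4302) = 2 + 728107047/43 = 728107133/43 ≈ 1.6933e+7)
1/s = 1/(728107133/43) = 43/728107133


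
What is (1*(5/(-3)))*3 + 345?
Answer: 340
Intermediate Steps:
(1*(5/(-3)))*3 + 345 = (1*(5*(-1/3)))*3 + 345 = (1*(-5/3))*3 + 345 = -5/3*3 + 345 = -5 + 345 = 340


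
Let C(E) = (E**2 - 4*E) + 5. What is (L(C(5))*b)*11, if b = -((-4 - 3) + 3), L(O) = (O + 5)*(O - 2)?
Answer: 5280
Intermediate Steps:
C(E) = 5 + E**2 - 4*E
L(O) = (-2 + O)*(5 + O) (L(O) = (5 + O)*(-2 + O) = (-2 + O)*(5 + O))
b = 4 (b = -(-7 + 3) = -1*(-4) = 4)
(L(C(5))*b)*11 = ((-10 + (5 + 5**2 - 4*5)**2 + 3*(5 + 5**2 - 4*5))*4)*11 = ((-10 + (5 + 25 - 20)**2 + 3*(5 + 25 - 20))*4)*11 = ((-10 + 10**2 + 3*10)*4)*11 = ((-10 + 100 + 30)*4)*11 = (120*4)*11 = 480*11 = 5280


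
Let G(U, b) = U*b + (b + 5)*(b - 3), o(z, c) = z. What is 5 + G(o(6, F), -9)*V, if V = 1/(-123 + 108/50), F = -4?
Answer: 5085/1007 ≈ 5.0497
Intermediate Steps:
G(U, b) = U*b + (-3 + b)*(5 + b) (G(U, b) = U*b + (5 + b)*(-3 + b) = U*b + (-3 + b)*(5 + b))
V = -25/3021 (V = 1/(-123 + 108*(1/50)) = 1/(-123 + 54/25) = 1/(-3021/25) = -25/3021 ≈ -0.0082754)
5 + G(o(6, F), -9)*V = 5 + (-15 + (-9)² + 2*(-9) + 6*(-9))*(-25/3021) = 5 + (-15 + 81 - 18 - 54)*(-25/3021) = 5 - 6*(-25/3021) = 5 + 50/1007 = 5085/1007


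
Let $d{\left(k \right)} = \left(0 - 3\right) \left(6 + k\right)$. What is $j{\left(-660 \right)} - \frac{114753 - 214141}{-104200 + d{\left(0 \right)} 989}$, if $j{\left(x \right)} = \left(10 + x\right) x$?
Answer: $\frac{26169379306}{61001} \approx 4.29 \cdot 10^{5}$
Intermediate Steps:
$j{\left(x \right)} = x \left(10 + x\right)$
$d{\left(k \right)} = -18 - 3 k$ ($d{\left(k \right)} = - 3 \left(6 + k\right) = -18 - 3 k$)
$j{\left(-660 \right)} - \frac{114753 - 214141}{-104200 + d{\left(0 \right)} 989} = - 660 \left(10 - 660\right) - \frac{114753 - 214141}{-104200 + \left(-18 - 0\right) 989} = \left(-660\right) \left(-650\right) - - \frac{99388}{-104200 + \left(-18 + 0\right) 989} = 429000 - - \frac{99388}{-104200 - 17802} = 429000 - - \frac{99388}{-122002} = 429000 - \left(-99388\right) \left(- \frac{1}{122002}\right) = 429000 - \frac{49694}{61001} = \frac{26169379306}{61001}$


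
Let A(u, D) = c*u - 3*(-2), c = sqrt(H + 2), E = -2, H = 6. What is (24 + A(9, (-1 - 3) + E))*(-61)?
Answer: -1830 - 1098*sqrt(2) ≈ -3382.8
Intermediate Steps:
c = 2*sqrt(2) (c = sqrt(6 + 2) = sqrt(8) = 2*sqrt(2) ≈ 2.8284)
A(u, D) = 6 + 2*u*sqrt(2) (A(u, D) = (2*sqrt(2))*u - 3*(-2) = 2*u*sqrt(2) + 6 = 6 + 2*u*sqrt(2))
(24 + A(9, (-1 - 3) + E))*(-61) = (24 + (6 + 2*9*sqrt(2)))*(-61) = (24 + (6 + 18*sqrt(2)))*(-61) = (30 + 18*sqrt(2))*(-61) = -1830 - 1098*sqrt(2)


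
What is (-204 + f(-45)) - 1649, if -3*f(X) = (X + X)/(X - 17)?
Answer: -57458/31 ≈ -1853.5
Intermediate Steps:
f(X) = -2*X/(3*(-17 + X)) (f(X) = -(X + X)/(3*(X - 17)) = -2*X/(3*(-17 + X)))
(-204 + f(-45)) - 1649 = (-204 - 2*(-45)/(-51 + 3*(-45))) - 1649 = (-204 - 2*(-45)/(-51 - 135)) - 1649 = (-204 - 2*(-45)/(-186)) - 1649 = (-204 - 2*(-45)*(-1/186)) - 1649 = (-204 - 15/31) - 1649 = -6339/31 - 1649 = -57458/31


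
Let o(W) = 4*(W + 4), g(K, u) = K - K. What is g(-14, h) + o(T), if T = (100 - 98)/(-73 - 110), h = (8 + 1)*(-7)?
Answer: 2920/183 ≈ 15.956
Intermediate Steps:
h = -63 (h = 9*(-7) = -63)
T = -2/183 (T = 2/(-183) = 2*(-1/183) = -2/183 ≈ -0.010929)
g(K, u) = 0
o(W) = 16 + 4*W (o(W) = 4*(4 + W) = 16 + 4*W)
g(-14, h) + o(T) = 0 + (16 + 4*(-2/183)) = 0 + (16 - 8/183) = 0 + 2920/183 = 2920/183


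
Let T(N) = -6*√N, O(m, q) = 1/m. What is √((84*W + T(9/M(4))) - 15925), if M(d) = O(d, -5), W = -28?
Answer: I*√18313 ≈ 135.33*I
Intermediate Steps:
M(d) = 1/d
√((84*W + T(9/M(4))) - 15925) = √((84*(-28) - 6*√(9/(1/4))) - 15925) = √((-2352 - 6*√(9/(¼))) - 15925) = √((-2352 - 6*√(9*4)) - 15925) = √((-2352 - 6*√36) - 15925) = √((-2352 - 6*6) - 15925) = √((-2352 - 36) - 15925) = √(-2388 - 15925) = √(-18313) = I*√18313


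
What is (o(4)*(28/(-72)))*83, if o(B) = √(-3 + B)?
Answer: -581/18 ≈ -32.278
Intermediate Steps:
(o(4)*(28/(-72)))*83 = (√(-3 + 4)*(28/(-72)))*83 = (√1*(28*(-1/72)))*83 = (1*(-7/18))*83 = -7/18*83 = -581/18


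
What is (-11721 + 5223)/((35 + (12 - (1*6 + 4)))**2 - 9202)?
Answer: 2166/2611 ≈ 0.82957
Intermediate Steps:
(-11721 + 5223)/((35 + (12 - (1*6 + 4)))**2 - 9202) = -6498/((35 + (12 - (6 + 4)))**2 - 9202) = -6498/((35 + (12 - 1*10))**2 - 9202) = -6498/((35 + (12 - 10))**2 - 9202) = -6498/((35 + 2)**2 - 9202) = -6498/(37**2 - 9202) = -6498/(1369 - 9202) = -6498/(-7833) = -6498*(-1/7833) = 2166/2611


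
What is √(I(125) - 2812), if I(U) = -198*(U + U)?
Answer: 2*I*√13078 ≈ 228.72*I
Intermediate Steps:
I(U) = -396*U
√(I(125) - 2812) = √(-396*125 - 2812) = √(-49500 - 2812) = √(-52312) = 2*I*√13078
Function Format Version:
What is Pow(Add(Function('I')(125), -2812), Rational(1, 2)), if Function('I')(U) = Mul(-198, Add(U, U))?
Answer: Mul(2, I, Pow(13078, Rational(1, 2))) ≈ Mul(228.72, I)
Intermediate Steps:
Function('I')(U) = Mul(-396, U) (Function('I')(U) = Mul(-198, Mul(2, U)) = Mul(-396, U))
Pow(Add(Function('I')(125), -2812), Rational(1, 2)) = Pow(Add(Mul(-396, 125), -2812), Rational(1, 2)) = Pow(Add(-49500, -2812), Rational(1, 2)) = Pow(-52312, Rational(1, 2)) = Mul(2, I, Pow(13078, Rational(1, 2)))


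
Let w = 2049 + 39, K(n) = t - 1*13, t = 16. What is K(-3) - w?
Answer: -2085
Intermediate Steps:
K(n) = 3 (K(n) = 16 - 1*13 = 16 - 13 = 3)
w = 2088
K(-3) - w = 3 - 1*2088 = 3 - 2088 = -2085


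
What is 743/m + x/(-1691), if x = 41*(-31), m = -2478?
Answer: 1893125/4190298 ≈ 0.45179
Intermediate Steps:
x = -1271
743/m + x/(-1691) = 743/(-2478) - 1271/(-1691) = 743*(-1/2478) - 1271*(-1/1691) = -743/2478 + 1271/1691 = 1893125/4190298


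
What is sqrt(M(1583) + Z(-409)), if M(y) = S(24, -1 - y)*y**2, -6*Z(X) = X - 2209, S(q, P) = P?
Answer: I*sqrt(35723949657)/3 ≈ 63003.0*I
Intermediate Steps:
Z(X) = 2209/6 - X/6 (Z(X) = -(X - 2209)/6 = -(-2209 + X)/6 = 2209/6 - X/6)
M(y) = y**2*(-1 - y) (M(y) = (-1 - y)*y**2 = y**2*(-1 - y))
sqrt(M(1583) + Z(-409)) = sqrt(1583**2*(-1 - 1*1583) + (2209/6 - 1/6*(-409))) = sqrt(2505889*(-1 - 1583) + (2209/6 + 409/6)) = sqrt(2505889*(-1584) + 1309/3) = sqrt(-3969328176 + 1309/3) = sqrt(-11907983219/3) = I*sqrt(35723949657)/3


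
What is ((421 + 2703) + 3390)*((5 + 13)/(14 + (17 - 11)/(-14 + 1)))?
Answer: 381069/44 ≈ 8660.7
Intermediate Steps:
((421 + 2703) + 3390)*((5 + 13)/(14 + (17 - 11)/(-14 + 1))) = (3124 + 3390)*(18/(14 + 6/(-13))) = 6514*(18/(14 + 6*(-1/13))) = 6514*(18/(14 - 6/13)) = 6514*(18/(176/13)) = 6514*(18*(13/176)) = 6514*(117/88) = 381069/44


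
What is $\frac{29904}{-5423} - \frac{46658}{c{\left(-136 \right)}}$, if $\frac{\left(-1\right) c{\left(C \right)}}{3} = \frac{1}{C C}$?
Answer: $\frac{4679974983952}{16269} \approx 2.8766 \cdot 10^{8}$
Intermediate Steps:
$c{\left(C \right)} = - \frac{3}{C^{2}}$ ($c{\left(C \right)} = - \frac{3}{C C} = - \frac{3}{C^{2}}$)
$\frac{29904}{-5423} - \frac{46658}{c{\left(-136 \right)}} = \frac{29904}{-5423} - \frac{46658}{\left(-3\right) \frac{1}{18496}} = 29904 \left(- \frac{1}{5423}\right) - \frac{46658}{\left(-3\right) \frac{1}{18496}} = - \frac{29904}{5423} - \frac{46658}{- \frac{3}{18496}} = - \frac{29904}{5423} - - \frac{862986368}{3} = - \frac{29904}{5423} + \frac{862986368}{3} = \frac{4679974983952}{16269}$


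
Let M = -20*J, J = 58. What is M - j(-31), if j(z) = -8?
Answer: -1152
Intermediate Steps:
M = -1160 (M = -20*58 = -1160)
M - j(-31) = -1160 - 1*(-8) = -1160 + 8 = -1152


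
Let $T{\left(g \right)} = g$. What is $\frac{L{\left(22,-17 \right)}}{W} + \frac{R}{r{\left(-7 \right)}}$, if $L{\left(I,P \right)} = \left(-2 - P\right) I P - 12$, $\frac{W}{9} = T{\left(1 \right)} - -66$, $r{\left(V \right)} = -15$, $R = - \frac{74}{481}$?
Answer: $- \frac{121676}{13065} \approx -9.3131$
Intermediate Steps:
$R = - \frac{2}{13}$ ($R = \left(-74\right) \frac{1}{481} = - \frac{2}{13} \approx -0.15385$)
$W = 603$ ($W = 9 \left(1 - -66\right) = 9 \left(1 + 66\right) = 9 \cdot 67 = 603$)
$L{\left(I,P \right)} = -12 + I P \left(-2 - P\right)$ ($L{\left(I,P \right)} = I \left(-2 - P\right) P - 12 = I P \left(-2 - P\right) - 12 = -12 + I P \left(-2 - P\right)$)
$\frac{L{\left(22,-17 \right)}}{W} + \frac{R}{r{\left(-7 \right)}} = \frac{-12 - 22 \left(-17\right)^{2} - 44 \left(-17\right)}{603} - \frac{2}{13 \left(-15\right)} = \left(-12 - 22 \cdot 289 + 748\right) \frac{1}{603} - - \frac{2}{195} = \left(-12 - 6358 + 748\right) \frac{1}{603} + \frac{2}{195} = \left(-5622\right) \frac{1}{603} + \frac{2}{195} = - \frac{1874}{201} + \frac{2}{195} = - \frac{121676}{13065}$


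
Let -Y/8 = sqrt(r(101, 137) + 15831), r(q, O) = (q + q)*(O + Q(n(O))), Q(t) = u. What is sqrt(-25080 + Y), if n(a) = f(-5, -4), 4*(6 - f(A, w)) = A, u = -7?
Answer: 2*sqrt(-6270 - 14*sqrt(859)) ≈ 163.47*I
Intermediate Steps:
f(A, w) = 6 - A/4
n(a) = 29/4 (n(a) = 6 - 1/4*(-5) = 6 + 5/4 = 29/4)
Q(t) = -7
r(q, O) = 2*q*(-7 + O) (r(q, O) = (q + q)*(O - 7) = (2*q)*(-7 + O) = 2*q*(-7 + O))
Y = -56*sqrt(859) (Y = -8*sqrt(2*101*(-7 + 137) + 15831) = -8*sqrt(2*101*130 + 15831) = -8*sqrt(26260 + 15831) = -56*sqrt(859) ≈ -1641.3)
sqrt(-25080 + Y) = sqrt(-25080 - 56*sqrt(859))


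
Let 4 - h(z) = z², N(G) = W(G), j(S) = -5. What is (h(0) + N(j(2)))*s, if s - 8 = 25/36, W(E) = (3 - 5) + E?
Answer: -313/12 ≈ -26.083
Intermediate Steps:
W(E) = -2 + E
s = 313/36 (s = 8 + 25/36 = 313/36 ≈ 8.6944)
N(G) = -2 + G
h(z) = 4 - z²
(h(0) + N(j(2)))*s = ((4 - 1*0²) + (-2 - 5))*(313/36) = ((4 - 1*0) - 7)*(313/36) = ((4 + 0) - 7)*(313/36) = (4 - 7)*(313/36) = -3*313/36 = -313/12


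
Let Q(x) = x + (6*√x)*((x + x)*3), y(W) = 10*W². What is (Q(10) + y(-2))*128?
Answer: 6400 + 46080*√10 ≈ 1.5212e+5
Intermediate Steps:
Q(x) = x + 36*x^(3/2) (Q(x) = x + (6*√x)*((2*x)*3) = x + (6*√x)*(6*x) = x + 36*x^(3/2))
(Q(10) + y(-2))*128 = ((10 + 36*10^(3/2)) + 10*(-2)²)*128 = ((10 + 36*(10*√10)) + 10*4)*128 = ((10 + 360*√10) + 40)*128 = (50 + 360*√10)*128 = 6400 + 46080*√10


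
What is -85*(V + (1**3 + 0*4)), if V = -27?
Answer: 2210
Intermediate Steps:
-85*(V + (1**3 + 0*4)) = -85*(-27 + (1**3 + 0*4)) = -85*(-27 + (1 + 0)) = -85*(-27 + 1) = -85*(-26) = 2210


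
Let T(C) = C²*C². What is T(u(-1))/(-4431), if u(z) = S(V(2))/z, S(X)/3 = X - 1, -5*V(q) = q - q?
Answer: -27/1477 ≈ -0.018280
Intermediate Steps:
V(q) = 0 (V(q) = -(q - q)/5 = -⅕*0 = 0)
S(X) = -3 + 3*X (S(X) = 3*(X - 1) = 3*(-1 + X) = -3 + 3*X)
u(z) = -3/z (u(z) = (-3 + 3*0)/z = (-3 + 0)/z = -3/z)
T(C) = C⁴
T(u(-1))/(-4431) = (-3/(-1))⁴/(-4431) = (-3*(-1))⁴*(-1/4431) = 3⁴*(-1/4431) = 81*(-1/4431) = -27/1477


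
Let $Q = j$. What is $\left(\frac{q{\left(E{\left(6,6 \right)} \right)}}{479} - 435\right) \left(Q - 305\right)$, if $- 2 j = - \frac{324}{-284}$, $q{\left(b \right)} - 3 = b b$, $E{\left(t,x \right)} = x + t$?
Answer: $\frac{4517393619}{34009} \approx 1.3283 \cdot 10^{5}$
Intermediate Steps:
$E{\left(t,x \right)} = t + x$
$q{\left(b \right)} = 3 + b^{2}$ ($q{\left(b \right)} = 3 + b b = 3 + b^{2}$)
$j = - \frac{81}{142}$ ($j = - \frac{\left(-324\right) \frac{1}{-284}}{2} = - \frac{\left(-324\right) \left(- \frac{1}{284}\right)}{2} = \left(- \frac{1}{2}\right) \frac{81}{71} = - \frac{81}{142} \approx -0.57042$)
$Q = - \frac{81}{142} \approx -0.57042$
$\left(\frac{q{\left(E{\left(6,6 \right)} \right)}}{479} - 435\right) \left(Q - 305\right) = \left(\frac{3 + \left(6 + 6\right)^{2}}{479} - 435\right) \left(- \frac{81}{142} - 305\right) = \left(\left(3 + 12^{2}\right) \frac{1}{479} - 435\right) \left(- \frac{43391}{142}\right) = \left(\left(3 + 144\right) \frac{1}{479} - 435\right) \left(- \frac{43391}{142}\right) = \left(147 \cdot \frac{1}{479} - 435\right) \left(- \frac{43391}{142}\right) = \left(\frac{147}{479} - 435\right) \left(- \frac{43391}{142}\right) = \left(- \frac{208218}{479}\right) \left(- \frac{43391}{142}\right) = \frac{4517393619}{34009}$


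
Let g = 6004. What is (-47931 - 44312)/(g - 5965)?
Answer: -92243/39 ≈ -2365.2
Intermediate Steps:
(-47931 - 44312)/(g - 5965) = (-47931 - 44312)/(6004 - 5965) = -92243/39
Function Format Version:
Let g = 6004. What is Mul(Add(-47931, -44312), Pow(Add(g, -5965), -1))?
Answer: Rational(-92243, 39) ≈ -2365.2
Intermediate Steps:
Mul(Add(-47931, -44312), Pow(Add(g, -5965), -1)) = Mul(Add(-47931, -44312), Pow(Add(6004, -5965), -1)) = Mul(-92243, Pow(39, -1)) = Mul(-92243, Rational(1, 39)) = Rational(-92243, 39)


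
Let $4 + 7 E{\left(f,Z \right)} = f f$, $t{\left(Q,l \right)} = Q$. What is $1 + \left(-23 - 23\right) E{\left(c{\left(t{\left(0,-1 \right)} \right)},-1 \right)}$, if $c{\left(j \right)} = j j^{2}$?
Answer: $\frac{191}{7} \approx 27.286$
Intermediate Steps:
$c{\left(j \right)} = j^{3}$
$E{\left(f,Z \right)} = - \frac{4}{7} + \frac{f^{2}}{7}$ ($E{\left(f,Z \right)} = - \frac{4}{7} + \frac{f f}{7} = - \frac{4}{7} + \frac{f^{2}}{7}$)
$1 + \left(-23 - 23\right) E{\left(c{\left(t{\left(0,-1 \right)} \right)},-1 \right)} = 1 + \left(-23 - 23\right) \left(- \frac{4}{7} + \frac{\left(0^{3}\right)^{2}}{7}\right) = 1 + \left(-23 - 23\right) \left(- \frac{4}{7} + \frac{0^{2}}{7}\right) = 1 - 46 \left(- \frac{4}{7} + \frac{1}{7} \cdot 0\right) = 1 - 46 \left(- \frac{4}{7} + 0\right) = 1 - - \frac{184}{7} = 1 + \frac{184}{7} = \frac{191}{7}$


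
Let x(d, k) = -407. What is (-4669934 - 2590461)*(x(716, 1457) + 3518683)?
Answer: -25544073479020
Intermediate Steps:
(-4669934 - 2590461)*(x(716, 1457) + 3518683) = (-4669934 - 2590461)*(-407 + 3518683) = -7260395*3518276 = -25544073479020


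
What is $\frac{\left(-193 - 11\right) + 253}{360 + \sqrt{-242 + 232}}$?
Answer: $\frac{1764}{12961} - \frac{49 i \sqrt{10}}{129610} \approx 0.1361 - 0.0011955 i$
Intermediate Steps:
$\frac{\left(-193 - 11\right) + 253}{360 + \sqrt{-242 + 232}} = \frac{-204 + 253}{360 + \sqrt{-10}} = \frac{49}{360 + i \sqrt{10}}$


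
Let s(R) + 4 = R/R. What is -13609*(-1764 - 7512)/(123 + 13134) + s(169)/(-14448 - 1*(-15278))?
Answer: 34925579983/3667770 ≈ 9522.3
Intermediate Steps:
s(R) = -3 (s(R) = -4 + R/R = -4 + 1 = -3)
-13609*(-1764 - 7512)/(123 + 13134) + s(169)/(-14448 - 1*(-15278)) = -13609*(-1764 - 7512)/(123 + 13134) - 3/(-14448 - 1*(-15278)) = -13609/(13257/(-9276)) - 3/(-14448 + 15278) = -13609/(13257*(-1/9276)) - 3/830 = -13609/(-4419/3092) - 3*1/830 = -13609*(-3092/4419) - 3/830 = 42079028/4419 - 3/830 = 34925579983/3667770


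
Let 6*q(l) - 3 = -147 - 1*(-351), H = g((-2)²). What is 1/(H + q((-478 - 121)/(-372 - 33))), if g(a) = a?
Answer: 2/77 ≈ 0.025974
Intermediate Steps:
H = 4 (H = (-2)² = 4)
q(l) = 69/2 (q(l) = ½ + (-147 - 1*(-351))/6 = ½ + (-147 + 351)/6 = ½ + (⅙)*204 = ½ + 34 = 69/2)
1/(H + q((-478 - 121)/(-372 - 33))) = 1/(4 + 69/2) = 1/(77/2) = 2/77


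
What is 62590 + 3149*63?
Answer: 260977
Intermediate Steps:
62590 + 3149*63 = 62590 + 198387 = 260977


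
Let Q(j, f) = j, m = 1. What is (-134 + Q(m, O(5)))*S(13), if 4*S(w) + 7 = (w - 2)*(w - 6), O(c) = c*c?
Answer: -4655/2 ≈ -2327.5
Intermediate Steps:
O(c) = c²
S(w) = -7/4 + (-6 + w)*(-2 + w)/4 (S(w) = -7/4 + ((w - 2)*(w - 6))/4 = -7/4 + ((-2 + w)*(-6 + w))/4 = -7/4 + ((-6 + w)*(-2 + w))/4 = -7/4 + (-6 + w)*(-2 + w)/4)
(-134 + Q(m, O(5)))*S(13) = (-134 + 1)*(5/4 - 2*13 + (¼)*13²) = -133*(5/4 - 26 + (¼)*169) = -133*(5/4 - 26 + 169/4) = -133*35/2 = -4655/2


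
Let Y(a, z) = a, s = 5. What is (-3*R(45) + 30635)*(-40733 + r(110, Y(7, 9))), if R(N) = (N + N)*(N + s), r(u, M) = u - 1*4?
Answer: -696143645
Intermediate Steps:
r(u, M) = -4 + u (r(u, M) = u - 4 = -4 + u)
R(N) = 2*N*(5 + N) (R(N) = (N + N)*(N + 5) = (2*N)*(5 + N) = 2*N*(5 + N))
(-3*R(45) + 30635)*(-40733 + r(110, Y(7, 9))) = (-6*45*(5 + 45) + 30635)*(-40733 + (-4 + 110)) = (-6*45*50 + 30635)*(-40733 + 106) = (-3*4500 + 30635)*(-40627) = (-13500 + 30635)*(-40627) = 17135*(-40627) = -696143645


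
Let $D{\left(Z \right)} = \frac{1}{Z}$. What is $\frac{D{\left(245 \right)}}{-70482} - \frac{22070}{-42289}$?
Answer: $\frac{381106704011}{730250258010} \approx 0.52188$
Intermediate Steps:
$\frac{D{\left(245 \right)}}{-70482} - \frac{22070}{-42289} = \frac{1}{245 \left(-70482\right)} - \frac{22070}{-42289} = \frac{1}{245} \left(- \frac{1}{70482}\right) - - \frac{22070}{42289} = - \frac{1}{17268090} + \frac{22070}{42289} = \frac{381106704011}{730250258010}$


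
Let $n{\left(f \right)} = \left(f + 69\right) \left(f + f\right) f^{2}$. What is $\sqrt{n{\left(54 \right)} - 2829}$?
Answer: $\sqrt{38733315} \approx 6223.6$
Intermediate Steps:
$n{\left(f \right)} = 2 f^{3} \left(69 + f\right)$ ($n{\left(f \right)} = \left(69 + f\right) 2 f f^{2} = 2 f \left(69 + f\right) f^{2} = 2 f^{3} \left(69 + f\right)$)
$\sqrt{n{\left(54 \right)} - 2829} = \sqrt{2 \cdot 54^{3} \left(69 + 54\right) - 2829} = \sqrt{2 \cdot 157464 \cdot 123 - 2829} = \sqrt{38736144 - 2829} = \sqrt{38733315}$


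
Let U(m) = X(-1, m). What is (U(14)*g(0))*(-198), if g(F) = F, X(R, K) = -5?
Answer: 0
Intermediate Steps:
U(m) = -5
(U(14)*g(0))*(-198) = -5*0*(-198) = 0*(-198) = 0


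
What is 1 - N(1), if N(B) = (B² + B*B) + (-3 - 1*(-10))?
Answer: -8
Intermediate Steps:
N(B) = 7 + 2*B² (N(B) = (B² + B²) + (-3 + 10) = 2*B² + 7 = 7 + 2*B²)
1 - N(1) = 1 - (7 + 2*1²) = 1 - (7 + 2*1) = 1 - (7 + 2) = 1 - 1*9 = 1 - 9 = -8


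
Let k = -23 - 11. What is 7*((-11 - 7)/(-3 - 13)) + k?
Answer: -209/8 ≈ -26.125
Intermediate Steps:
k = -34
7*((-11 - 7)/(-3 - 13)) + k = 7*((-11 - 7)/(-3 - 13)) - 34 = 7*(-18/(-16)) - 34 = 7*(-18*(-1/16)) - 34 = 7*(9/8) - 34 = 63/8 - 34 = -209/8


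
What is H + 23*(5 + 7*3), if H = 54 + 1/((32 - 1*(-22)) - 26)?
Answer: 18257/28 ≈ 652.04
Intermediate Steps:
H = 1513/28 (H = 54 + 1/((32 + 22) - 26) = 54 + 1/(54 - 26) = 54 + 1/28 = 1513/28 ≈ 54.036)
H + 23*(5 + 7*3) = 1513/28 + 23*(5 + 7*3) = 1513/28 + 23*(5 + 21) = 1513/28 + 23*26 = 1513/28 + 598 = 18257/28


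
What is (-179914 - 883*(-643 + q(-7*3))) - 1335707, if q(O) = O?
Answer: -929309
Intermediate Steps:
(-179914 - 883*(-643 + q(-7*3))) - 1335707 = (-179914 - 883*(-643 - 7*3)) - 1335707 = (-179914 - 883*(-643 - 21)) - 1335707 = (-179914 - 883*(-664)) - 1335707 = (-179914 + 586312) - 1335707 = 406398 - 1335707 = -929309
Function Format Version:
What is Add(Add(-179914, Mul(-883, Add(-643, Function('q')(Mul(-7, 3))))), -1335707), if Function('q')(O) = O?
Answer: -929309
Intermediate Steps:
Add(Add(-179914, Mul(-883, Add(-643, Function('q')(Mul(-7, 3))))), -1335707) = Add(Add(-179914, Mul(-883, Add(-643, Mul(-7, 3)))), -1335707) = Add(Add(-179914, Mul(-883, Add(-643, -21))), -1335707) = Add(Add(-179914, Mul(-883, -664)), -1335707) = Add(Add(-179914, 586312), -1335707) = Add(406398, -1335707) = -929309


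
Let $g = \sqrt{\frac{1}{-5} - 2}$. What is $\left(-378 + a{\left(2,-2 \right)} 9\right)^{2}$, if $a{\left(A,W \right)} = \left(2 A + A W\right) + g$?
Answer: $\frac{713529}{5} - \frac{6804 i \sqrt{55}}{5} \approx 1.4271 \cdot 10^{5} - 10092.0 i$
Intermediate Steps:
$g = \frac{i \sqrt{55}}{5}$ ($g = \sqrt{- \frac{1}{5} - 2} = \sqrt{- \frac{11}{5}} = \frac{i \sqrt{55}}{5} \approx 1.4832 i$)
$a{\left(A,W \right)} = 2 A + A W + \frac{i \sqrt{55}}{5}$ ($a{\left(A,W \right)} = \left(2 A + A W\right) + \frac{i \sqrt{55}}{5} = 2 A + A W + \frac{i \sqrt{55}}{5}$)
$\left(-378 + a{\left(2,-2 \right)} 9\right)^{2} = \left(-378 + \left(2 \cdot 2 + 2 \left(-2\right) + \frac{i \sqrt{55}}{5}\right) 9\right)^{2} = \left(-378 + \left(4 - 4 + \frac{i \sqrt{55}}{5}\right) 9\right)^{2} = \left(-378 + \frac{i \sqrt{55}}{5} \cdot 9\right)^{2} = \left(-378 + \frac{9 i \sqrt{55}}{5}\right)^{2}$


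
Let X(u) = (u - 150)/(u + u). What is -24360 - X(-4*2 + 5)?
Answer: -48771/2 ≈ -24386.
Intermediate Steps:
X(u) = (-150 + u)/(2*u) (X(u) = (-150 + u)/((2*u)) = (-150 + u)*(1/(2*u)) = (-150 + u)/(2*u))
-24360 - X(-4*2 + 5) = -24360 - (-150 + (-4*2 + 5))/(2*(-4*2 + 5)) = -24360 - (-150 + (-8 + 5))/(2*(-8 + 5)) = -24360 - (-150 - 3)/(2*(-3)) = -24360 - (-1)*(-153)/(2*3) = -24360 - 1*51/2 = -24360 - 51/2 = -48771/2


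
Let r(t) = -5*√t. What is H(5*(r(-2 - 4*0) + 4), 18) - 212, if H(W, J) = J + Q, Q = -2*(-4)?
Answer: -186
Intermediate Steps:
Q = 8
H(W, J) = 8 + J (H(W, J) = J + 8 = 8 + J)
H(5*(r(-2 - 4*0) + 4), 18) - 212 = (8 + 18) - 212 = 26 - 212 = -186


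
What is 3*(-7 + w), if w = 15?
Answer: 24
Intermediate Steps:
3*(-7 + w) = 3*(-7 + 15) = 3*8 = 24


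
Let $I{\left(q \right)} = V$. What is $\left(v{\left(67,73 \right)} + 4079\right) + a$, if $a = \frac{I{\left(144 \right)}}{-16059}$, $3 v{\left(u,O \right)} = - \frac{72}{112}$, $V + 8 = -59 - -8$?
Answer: $\frac{917017903}{224826} \approx 4078.8$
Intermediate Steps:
$V = -59$ ($V = -8 - 51 = -59$)
$v{\left(u,O \right)} = - \frac{3}{14}$ ($v{\left(u,O \right)} = \frac{\left(-72\right) \frac{1}{112}}{3} = \frac{1}{3} \left(- \frac{9}{14}\right) = - \frac{3}{14}$)
$I{\left(q \right)} = -59$
$a = \frac{59}{16059}$ ($a = - \frac{59}{-16059} = \left(-59\right) \left(- \frac{1}{16059}\right) = \frac{59}{16059} \approx 0.003674$)
$\left(v{\left(67,73 \right)} + 4079\right) + a = \left(- \frac{3}{14} + 4079\right) + \frac{59}{16059} = \frac{57103}{14} + \frac{59}{16059} = \frac{917017903}{224826}$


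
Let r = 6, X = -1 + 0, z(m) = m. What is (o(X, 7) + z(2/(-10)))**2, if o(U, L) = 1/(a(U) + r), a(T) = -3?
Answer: 4/225 ≈ 0.017778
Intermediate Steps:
X = -1
o(U, L) = 1/3 (o(U, L) = 1/(-3 + 6) = 1/3)
(o(X, 7) + z(2/(-10)))**2 = (1/3 + 2/(-10))**2 = (1/3 + 2*(-1/10))**2 = (1/3 - 1/5)**2 = (2/15)**2 = 4/225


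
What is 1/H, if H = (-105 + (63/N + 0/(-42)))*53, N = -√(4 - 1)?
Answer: -5/24486 + √3/24486 ≈ -0.00013346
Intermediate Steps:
N = -√3 ≈ -1.7320
H = -5565 - 1113*√3 (H = (-105 + (63/((-√3)) + 0/(-42)))*53 = (-105 + (63*(-√3/3) + 0*(-1/42)))*53 = (-105 + (-21*√3 + 0))*53 = (-105 - 21*√3)*53 = -5565 - 1113*√3 ≈ -7492.8)
1/H = 1/(-5565 - 1113*√3)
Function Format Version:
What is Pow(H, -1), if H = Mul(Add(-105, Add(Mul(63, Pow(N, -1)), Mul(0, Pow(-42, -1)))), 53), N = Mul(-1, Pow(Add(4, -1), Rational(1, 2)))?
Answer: Add(Rational(-5, 24486), Mul(Rational(1, 24486), Pow(3, Rational(1, 2)))) ≈ -0.00013346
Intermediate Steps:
N = Mul(-1, Pow(3, Rational(1, 2))) ≈ -1.7320
H = Add(-5565, Mul(-1113, Pow(3, Rational(1, 2)))) (H = Mul(Add(-105, Add(Mul(63, Pow(Mul(-1, Pow(3, Rational(1, 2))), -1)), Mul(0, Pow(-42, -1)))), 53) = Mul(Add(-105, Add(Mul(63, Mul(Rational(-1, 3), Pow(3, Rational(1, 2)))), Mul(0, Rational(-1, 42)))), 53) = Mul(Add(-105, Add(Mul(-21, Pow(3, Rational(1, 2))), 0)), 53) = Mul(Add(-105, Mul(-21, Pow(3, Rational(1, 2)))), 53) = Add(-5565, Mul(-1113, Pow(3, Rational(1, 2)))) ≈ -7492.8)
Pow(H, -1) = Pow(Add(-5565, Mul(-1113, Pow(3, Rational(1, 2)))), -1)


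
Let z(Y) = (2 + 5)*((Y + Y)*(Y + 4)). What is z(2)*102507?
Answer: 17221176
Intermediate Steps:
z(Y) = 14*Y*(4 + Y) (z(Y) = 7*((2*Y)*(4 + Y)) = 7*(2*Y*(4 + Y)) = 14*Y*(4 + Y))
z(2)*102507 = (14*2*(4 + 2))*102507 = (14*2*6)*102507 = 168*102507 = 17221176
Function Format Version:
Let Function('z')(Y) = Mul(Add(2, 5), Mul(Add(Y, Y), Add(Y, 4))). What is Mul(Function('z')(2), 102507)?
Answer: 17221176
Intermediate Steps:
Function('z')(Y) = Mul(14, Y, Add(4, Y)) (Function('z')(Y) = Mul(7, Mul(Mul(2, Y), Add(4, Y))) = Mul(7, Mul(2, Y, Add(4, Y))) = Mul(14, Y, Add(4, Y)))
Mul(Function('z')(2), 102507) = Mul(Mul(14, 2, Add(4, 2)), 102507) = Mul(Mul(14, 2, 6), 102507) = Mul(168, 102507) = 17221176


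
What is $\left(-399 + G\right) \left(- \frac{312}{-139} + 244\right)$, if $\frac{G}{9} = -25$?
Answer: $- \frac{21358272}{139} \approx -1.5366 \cdot 10^{5}$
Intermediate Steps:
$G = -225$ ($G = 9 \left(-25\right) = -225$)
$\left(-399 + G\right) \left(- \frac{312}{-139} + 244\right) = \left(-399 - 225\right) \left(- \frac{312}{-139} + 244\right) = - 624 \left(\left(-312\right) \left(- \frac{1}{139}\right) + 244\right) = - 624 \left(\frac{312}{139} + 244\right) = \left(-624\right) \frac{34228}{139} = - \frac{21358272}{139}$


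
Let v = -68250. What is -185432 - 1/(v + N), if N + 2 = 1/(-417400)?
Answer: -5282658170001632/28488384801 ≈ -1.8543e+5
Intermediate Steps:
N = -834801/417400 (N = -2 + 1/(-417400) = -2 - 1/417400 = -834801/417400 ≈ -2.0000)
-185432 - 1/(v + N) = -185432 - 1/(-68250 - 834801/417400) = -185432 - 1/(-28488384801/417400) = -185432 - 1*(-417400/28488384801) = -185432 + 417400/28488384801 = -5282658170001632/28488384801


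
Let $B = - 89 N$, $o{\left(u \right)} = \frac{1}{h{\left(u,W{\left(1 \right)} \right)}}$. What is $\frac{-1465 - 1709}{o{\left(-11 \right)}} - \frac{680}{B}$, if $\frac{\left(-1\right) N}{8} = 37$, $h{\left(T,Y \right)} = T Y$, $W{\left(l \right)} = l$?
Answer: $\frac{114971717}{3293} \approx 34914.0$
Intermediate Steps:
$N = -296$ ($N = \left(-8\right) 37 = -296$)
$o{\left(u \right)} = \frac{1}{u}$ ($o{\left(u \right)} = \frac{1}{u 1} = \frac{1}{u}$)
$B = 26344$ ($B = - 89 \left(-296\right) = \left(-1\right) \left(-26344\right) = 26344$)
$\frac{-1465 - 1709}{o{\left(-11 \right)}} - \frac{680}{B} = \frac{-1465 - 1709}{\frac{1}{-11}} - \frac{680}{26344} = \frac{-1465 - 1709}{- \frac{1}{11}} - \frac{85}{3293} = \left(-3174\right) \left(-11\right) - \frac{85}{3293} = 34914 - \frac{85}{3293} = \frac{114971717}{3293}$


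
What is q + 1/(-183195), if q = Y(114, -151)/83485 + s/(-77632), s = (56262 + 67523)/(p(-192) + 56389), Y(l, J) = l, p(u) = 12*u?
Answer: 57927777462739/43535912967224640 ≈ 0.0013306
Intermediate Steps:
s = 24757/10817 (s = (56262 + 67523)/(12*(-192) + 56389) = 123785/(-2304 + 56389) = 123785/54085 = 123785*(1/54085) = 24757/10817 ≈ 2.2887)
q = 93664131071/70106140043840 (q = 114/83485 + (24757/10817)/(-77632) = 114*(1/83485) + (24757/10817)*(-1/77632) = 114/83485 - 24757/839745344 = 93664131071/70106140043840 ≈ 0.0013360)
q + 1/(-183195) = 93664131071/70106140043840 + 1/(-183195) = 93664131071/70106140043840 - 1/183195 = 57927777462739/43535912967224640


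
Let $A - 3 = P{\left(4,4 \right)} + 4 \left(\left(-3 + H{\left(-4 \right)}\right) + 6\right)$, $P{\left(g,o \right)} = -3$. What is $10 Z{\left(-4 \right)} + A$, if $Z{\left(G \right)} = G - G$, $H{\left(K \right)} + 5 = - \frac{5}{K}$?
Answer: $-3$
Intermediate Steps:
$H{\left(K \right)} = -5 - \frac{5}{K}$
$Z{\left(G \right)} = 0$
$A = -3$ ($A = 3 - \left(3 - 4 \left(\left(-3 - \left(5 + \frac{5}{-4}\right)\right) + 6\right)\right) = 3 - \left(3 - 4 \left(\left(-3 - \frac{15}{4}\right) + 6\right)\right) = 3 - \left(3 - 4 \left(- \frac{27}{4} + 6\right)\right) = 3 + \left(-3 + 4 \left(- \frac{3}{4}\right)\right) = 3 - 6 = -3$)
$10 Z{\left(-4 \right)} + A = 10 \cdot 0 - 3 = 0 - 3 = -3$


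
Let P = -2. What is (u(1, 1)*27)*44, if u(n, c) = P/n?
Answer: -2376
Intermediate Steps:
u(n, c) = -2/n
(u(1, 1)*27)*44 = (-2/1*27)*44 = (-2*1*27)*44 = -2*27*44 = -54*44 = -2376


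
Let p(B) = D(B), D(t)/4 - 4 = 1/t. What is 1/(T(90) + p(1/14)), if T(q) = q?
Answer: 1/162 ≈ 0.0061728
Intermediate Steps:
D(t) = 16 + 4/t
p(B) = 16 + 4/B
1/(T(90) + p(1/14)) = 1/(90 + (16 + 4/(1/14))) = 1/(90 + (16 + 4*14)) = 1/(90 + (16 + 56)) = 1/(90 + 72) = 1/162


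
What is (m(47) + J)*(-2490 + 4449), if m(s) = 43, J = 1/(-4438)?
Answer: 373841847/4438 ≈ 84237.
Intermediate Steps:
J = -1/4438 ≈ -0.00022533
(m(47) + J)*(-2490 + 4449) = (43 - 1/4438)*(-2490 + 4449) = (190833/4438)*1959 = 373841847/4438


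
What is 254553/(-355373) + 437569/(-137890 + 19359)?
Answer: -185672629880/42122717063 ≈ -4.4079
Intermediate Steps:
254553/(-355373) + 437569/(-137890 + 19359) = 254553*(-1/355373) + 437569/(-118531) = -254553/355373 + 437569*(-1/118531) = -254553/355373 - 437569/118531 = -185672629880/42122717063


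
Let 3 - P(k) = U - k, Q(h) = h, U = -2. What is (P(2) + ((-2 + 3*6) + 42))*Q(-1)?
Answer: -65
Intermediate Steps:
P(k) = 5 + k (P(k) = 3 - (-2 - k) = 3 + (2 + k) = 5 + k)
(P(2) + ((-2 + 3*6) + 42))*Q(-1) = ((5 + 2) + ((-2 + 3*6) + 42))*(-1) = (7 + ((-2 + 18) + 42))*(-1) = (7 + (16 + 42))*(-1) = (7 + 58)*(-1) = 65*(-1) = -65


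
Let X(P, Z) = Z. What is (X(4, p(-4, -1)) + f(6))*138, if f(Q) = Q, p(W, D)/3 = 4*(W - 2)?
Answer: -9108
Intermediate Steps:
p(W, D) = -24 + 12*W (p(W, D) = 3*(4*(W - 2)) = 3*(4*(-2 + W)) = 3*(-8 + 4*W) = -24 + 12*W)
(X(4, p(-4, -1)) + f(6))*138 = ((-24 + 12*(-4)) + 6)*138 = ((-24 - 48) + 6)*138 = (-72 + 6)*138 = -66*138 = -9108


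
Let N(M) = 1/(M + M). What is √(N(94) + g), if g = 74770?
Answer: √660667767/94 ≈ 273.44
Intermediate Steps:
N(M) = 1/(2*M)
√(N(94) + g) = √((½)/94 + 74770) = √((½)*(1/94) + 74770) = √(1/188 + 74770) = √(14056761/188) = √660667767/94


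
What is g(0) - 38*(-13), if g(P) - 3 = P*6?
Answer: 497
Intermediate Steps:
g(P) = 3 + 6*P (g(P) = 3 + P*6 = 3 + 6*P)
g(0) - 38*(-13) = (3 + 6*0) - 38*(-13) = (3 + 0) + 494 = 3 + 494 = 497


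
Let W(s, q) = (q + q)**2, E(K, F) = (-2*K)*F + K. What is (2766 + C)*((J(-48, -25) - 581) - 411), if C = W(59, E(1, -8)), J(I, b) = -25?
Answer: -3988674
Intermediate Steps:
E(K, F) = K - 2*F*K (E(K, F) = -2*F*K + K = K - 2*F*K)
W(s, q) = 4*q**2 (W(s, q) = (2*q)**2 = 4*q**2)
C = 1156 (C = 4*(1*(1 - 2*(-8)))**2 = 4*(1*(1 + 16))**2 = 4*(1*17)**2 = 4*17**2 = 4*289 = 1156)
(2766 + C)*((J(-48, -25) - 581) - 411) = (2766 + 1156)*((-25 - 581) - 411) = 3922*(-606 - 411) = 3922*(-1017) = -3988674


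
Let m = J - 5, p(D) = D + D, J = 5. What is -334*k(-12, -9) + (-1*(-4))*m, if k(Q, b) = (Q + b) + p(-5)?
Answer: 10354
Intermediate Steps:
p(D) = 2*D
m = 0 (m = 5 - 5 = 0)
k(Q, b) = -10 + Q + b (k(Q, b) = (Q + b) + 2*(-5) = (Q + b) - 10 = -10 + Q + b)
-334*k(-12, -9) + (-1*(-4))*m = -334*(-10 - 12 - 9) - 1*(-4)*0 = -334*(-31) + 4*0 = 10354 + 0 = 10354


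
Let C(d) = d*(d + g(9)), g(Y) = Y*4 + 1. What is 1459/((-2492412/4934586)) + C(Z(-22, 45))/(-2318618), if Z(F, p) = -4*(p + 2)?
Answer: -1391091868417149/481579277218 ≈ -2888.6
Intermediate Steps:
g(Y) = 1 + 4*Y (g(Y) = 4*Y + 1 = 1 + 4*Y)
Z(F, p) = -8 - 4*p (Z(F, p) = -4*(2 + p) = -8 - 4*p)
C(d) = d*(37 + d) (C(d) = d*(d + (1 + 4*9)) = d*(d + (1 + 36)) = d*(d + 37) = d*(37 + d))
1459/((-2492412/4934586)) + C(Z(-22, 45))/(-2318618) = 1459/((-2492412/4934586)) + ((-8 - 4*45)*(37 + (-8 - 4*45)))/(-2318618) = 1459/((-2492412*1/4934586)) + ((-8 - 180)*(37 + (-8 - 180)))*(-1/2318618) = 1459/(-415402/822431) - 188*(37 - 188)*(-1/2318618) = 1459*(-822431/415402) - 188*(-151)*(-1/2318618) = -1199926829/415402 + 28388*(-1/2318618) = -1199926829/415402 - 14194/1159309 = -1391091868417149/481579277218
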